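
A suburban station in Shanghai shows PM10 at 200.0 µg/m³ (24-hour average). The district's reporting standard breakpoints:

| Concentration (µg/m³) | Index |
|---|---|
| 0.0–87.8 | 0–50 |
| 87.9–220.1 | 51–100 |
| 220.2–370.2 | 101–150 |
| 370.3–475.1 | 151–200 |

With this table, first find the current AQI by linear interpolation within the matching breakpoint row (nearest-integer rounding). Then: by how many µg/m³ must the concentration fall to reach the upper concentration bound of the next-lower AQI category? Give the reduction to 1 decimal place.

112.2

PM10: 200.0 ∈ [87.9, 220.1] ↔ index [51, 100].
51 + (200.0−87.9)·(100−51)/(220.1−87.9) = 51 + 112.1·49/132.2 ≈ 92.55, so AQI = 93.
Current AQI 93 is in the Moderate range (51–100). The next-lower category tops out at AQI 50, whose upper concentration bound is 87.8 µg/m³.
Reduction needed = 200.0 − 87.8 = 112.2 µg/m³.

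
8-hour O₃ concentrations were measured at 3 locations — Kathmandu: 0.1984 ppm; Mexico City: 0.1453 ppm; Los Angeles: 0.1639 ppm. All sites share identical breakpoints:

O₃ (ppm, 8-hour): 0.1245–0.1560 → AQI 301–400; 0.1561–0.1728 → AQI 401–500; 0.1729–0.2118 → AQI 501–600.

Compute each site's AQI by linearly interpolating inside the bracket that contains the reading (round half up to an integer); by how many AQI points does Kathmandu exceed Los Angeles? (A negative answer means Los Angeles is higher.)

119

Kathmandu: 0.1984 lies in 0.1729–0.2118, so I_lo=501, I_hi=600, C_lo=0.1729, C_hi=0.2118.
(600−501)/(0.2118−0.1729) × (0.1984−0.1729) + 501 = 99/0.0389 × 0.0255 + 501 ≈ 565.90 → 566.
Mexico City: row 0.1245–0.1560 (AQI 301–400). (400−301)·(0.1453−0.1245)/(0.1560−0.1245) + 301 = 99·0.0208/0.0315 + 301 ≈ 366.37 → 366.
Los Angeles: 0.1639 lies in 0.1561–0.1728, so I_lo=401, I_hi=500, C_lo=0.1561, C_hi=0.1728.
(500−401)/(0.1728−0.1561) × (0.1639−0.1561) + 401 = 99/0.0167 × 0.0078 + 401 ≈ 447.24 → 447.
AQIs: Kathmandu=566, Mexico City=366, Los Angeles=447. Kathmandu (566) − Los Angeles (447) = 119.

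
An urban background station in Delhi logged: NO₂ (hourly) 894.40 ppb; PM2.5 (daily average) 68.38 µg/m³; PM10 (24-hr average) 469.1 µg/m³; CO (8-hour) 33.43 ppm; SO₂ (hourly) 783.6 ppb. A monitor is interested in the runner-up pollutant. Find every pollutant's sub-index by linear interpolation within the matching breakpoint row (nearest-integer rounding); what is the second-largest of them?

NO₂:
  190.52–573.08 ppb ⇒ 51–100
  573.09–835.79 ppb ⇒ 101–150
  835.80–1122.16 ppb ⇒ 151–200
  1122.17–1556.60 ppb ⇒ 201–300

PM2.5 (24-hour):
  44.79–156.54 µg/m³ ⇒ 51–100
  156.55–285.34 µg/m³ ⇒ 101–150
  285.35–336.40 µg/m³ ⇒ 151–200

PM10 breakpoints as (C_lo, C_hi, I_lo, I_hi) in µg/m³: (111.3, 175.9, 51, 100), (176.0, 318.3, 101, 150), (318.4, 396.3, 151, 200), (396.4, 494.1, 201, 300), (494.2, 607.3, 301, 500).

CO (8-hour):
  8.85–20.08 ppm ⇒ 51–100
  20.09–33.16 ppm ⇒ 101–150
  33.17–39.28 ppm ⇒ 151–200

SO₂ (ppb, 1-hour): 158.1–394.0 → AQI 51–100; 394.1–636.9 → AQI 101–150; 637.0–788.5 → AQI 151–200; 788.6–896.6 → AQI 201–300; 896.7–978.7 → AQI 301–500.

NO₂: 894.40 lies in 835.80–1122.16, so I_lo=151, I_hi=200, C_lo=835.80, C_hi=1122.16.
(200−151)/(1122.16−835.80) × (894.40−835.80) + 151 = 49/286.36 × 58.60 + 151 ≈ 161.03 → 161.
PM2.5: 68.38 ∈ [44.79, 156.54] ↔ index [51, 100].
51 + (68.38−44.79)·(100−51)/(156.54−44.79) = 51 + 23.59·49/111.75 ≈ 61.34, so AQI = 61.
PM10: 469.1 ∈ [396.4, 494.1] ↔ index [201, 300].
201 + (469.1−396.4)·(300−201)/(494.1−396.4) = 201 + 72.7·99/97.7 ≈ 274.67, so AQI = 275.
CO: row 33.17–39.28 (AQI 151–200). (200−151)·(33.43−33.17)/(39.28−33.17) + 151 = 49·0.26/6.11 + 151 ≈ 153.09 → 153.
SO₂: row 637.0–788.5 (AQI 151–200). (200−151)·(783.6−637.0)/(788.5−637.0) + 151 = 49·146.6/151.5 + 151 ≈ 198.42 → 198.
Sub-indices: NO₂→161, PM2.5→61, PM10→275, CO→153, SO₂→198. Ranked high→low: 275, 198, 161, 153, 61. Second-highest sub-index = 198.

198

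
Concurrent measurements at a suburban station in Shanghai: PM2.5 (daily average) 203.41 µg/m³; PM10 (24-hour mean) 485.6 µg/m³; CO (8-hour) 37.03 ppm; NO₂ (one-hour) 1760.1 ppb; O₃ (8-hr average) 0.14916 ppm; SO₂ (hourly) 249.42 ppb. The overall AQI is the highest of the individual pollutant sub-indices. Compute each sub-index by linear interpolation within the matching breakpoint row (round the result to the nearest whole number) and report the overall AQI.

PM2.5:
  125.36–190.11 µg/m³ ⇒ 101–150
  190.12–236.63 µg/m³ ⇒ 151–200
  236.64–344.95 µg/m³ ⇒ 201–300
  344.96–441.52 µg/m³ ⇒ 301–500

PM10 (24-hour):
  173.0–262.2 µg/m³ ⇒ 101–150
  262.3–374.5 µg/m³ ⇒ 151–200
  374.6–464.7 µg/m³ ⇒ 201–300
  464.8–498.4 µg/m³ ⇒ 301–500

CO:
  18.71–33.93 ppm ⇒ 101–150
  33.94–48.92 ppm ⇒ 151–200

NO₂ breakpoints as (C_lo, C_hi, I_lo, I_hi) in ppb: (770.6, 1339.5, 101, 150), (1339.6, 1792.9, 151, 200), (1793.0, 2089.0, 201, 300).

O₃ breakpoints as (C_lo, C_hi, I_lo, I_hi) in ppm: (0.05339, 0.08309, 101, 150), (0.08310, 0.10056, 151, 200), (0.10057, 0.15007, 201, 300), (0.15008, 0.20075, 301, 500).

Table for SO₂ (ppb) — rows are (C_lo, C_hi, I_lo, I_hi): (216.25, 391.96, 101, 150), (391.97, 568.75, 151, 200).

424

PM2.5: row 190.12–236.63 (AQI 151–200). (200−151)·(203.41−190.12)/(236.63−190.12) + 151 = 49·13.29/46.51 + 151 ≈ 165.00 → 165.
PM10: 485.6 lies in 464.8–498.4, so I_lo=301, I_hi=500, C_lo=464.8, C_hi=498.4.
(500−301)/(498.4−464.8) × (485.6−464.8) + 301 = 199/33.6 × 20.8 + 301 ≈ 424.19 → 424.
CO 37.03: bracket 33.94–48.92 → index 151–200; slope 49/14.98, offset 3.09.
AQI = 151 + 49/14.98·3.09 ≈ 161.11 ⇒ 161.
NO₂: row 1339.6–1792.9 (AQI 151–200). (200−151)·(1760.1−1339.6)/(1792.9−1339.6) + 151 = 49·420.5/453.3 + 151 ≈ 196.45 → 196.
O₃: 0.14916 ∈ [0.10057, 0.15007] ↔ index [201, 300].
201 + (0.14916−0.10057)·(300−201)/(0.15007−0.10057) = 201 + 0.04859·99/0.04950 ≈ 298.18, so AQI = 298.
SO₂ 249.42: bracket 216.25–391.96 → index 101–150; slope 49/175.71, offset 33.17.
AQI = 101 + 49/175.71·33.17 ≈ 110.25 ⇒ 110.
Sub-indices: PM2.5→165, PM10→424, CO→161, NO₂→196, O₃→298, SO₂→110. Overall AQI = max = 424; dominant pollutant is PM10.
AQI 424: Hazardous.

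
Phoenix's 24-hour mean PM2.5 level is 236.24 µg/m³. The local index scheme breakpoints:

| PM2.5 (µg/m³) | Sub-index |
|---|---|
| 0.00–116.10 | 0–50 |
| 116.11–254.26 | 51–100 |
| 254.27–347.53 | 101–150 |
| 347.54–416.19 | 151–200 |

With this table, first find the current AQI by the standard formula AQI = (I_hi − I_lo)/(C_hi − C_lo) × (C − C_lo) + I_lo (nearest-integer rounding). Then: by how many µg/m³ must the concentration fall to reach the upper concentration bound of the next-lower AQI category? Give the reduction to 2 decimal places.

PM2.5: row 116.11–254.26 (AQI 51–100). (100−51)·(236.24−116.11)/(254.26−116.11) + 51 = 49·120.13/138.15 + 51 ≈ 93.61 → 94.
Current AQI 94 is in the Moderate range (51–100). The next-lower category tops out at AQI 50, whose upper concentration bound is 116.10 µg/m³.
Reduction needed = 236.24 − 116.10 = 120.14 µg/m³.

120.14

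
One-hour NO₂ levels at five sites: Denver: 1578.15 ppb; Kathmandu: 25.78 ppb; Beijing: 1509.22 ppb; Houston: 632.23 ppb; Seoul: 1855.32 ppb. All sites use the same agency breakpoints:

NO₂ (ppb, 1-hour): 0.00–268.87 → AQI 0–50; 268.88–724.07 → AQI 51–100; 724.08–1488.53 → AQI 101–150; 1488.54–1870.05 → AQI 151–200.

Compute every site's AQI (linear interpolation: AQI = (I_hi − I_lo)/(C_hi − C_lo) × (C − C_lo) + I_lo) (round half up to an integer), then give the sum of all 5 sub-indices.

Denver: row 1488.54–1870.05 (AQI 151–200). (200−151)·(1578.15−1488.54)/(1870.05−1488.54) + 151 = 49·89.61/381.51 + 151 ≈ 162.51 → 163.
Kathmandu: row 0.00–268.87 (AQI 0–50). (50−0)·(25.78−0.00)/(268.87−0.00) + 0 = 50·25.78/268.87 + 0 ≈ 4.79 → 5.
Beijing: 1509.22 ∈ [1488.54, 1870.05] ↔ index [151, 200].
151 + (1509.22−1488.54)·(200−151)/(1870.05−1488.54) = 151 + 20.68·49/381.51 ≈ 153.66, so AQI = 154.
Houston: 632.23 lies in 268.88–724.07, so I_lo=51, I_hi=100, C_lo=268.88, C_hi=724.07.
(100−51)/(724.07−268.88) × (632.23−268.88) + 51 = 49/455.19 × 363.35 + 51 ≈ 90.11 → 90.
Seoul: 1855.32 lies in 1488.54–1870.05, so I_lo=151, I_hi=200, C_lo=1488.54, C_hi=1870.05.
(200−151)/(1870.05−1488.54) × (1855.32−1488.54) + 151 = 49/381.51 × 366.78 + 151 ≈ 198.11 → 198.
AQIs: Denver=163, Kathmandu=5, Beijing=154, Houston=90, Seoul=198. Sum = 163 + 5 + 154 + 90 + 198 = 610.

610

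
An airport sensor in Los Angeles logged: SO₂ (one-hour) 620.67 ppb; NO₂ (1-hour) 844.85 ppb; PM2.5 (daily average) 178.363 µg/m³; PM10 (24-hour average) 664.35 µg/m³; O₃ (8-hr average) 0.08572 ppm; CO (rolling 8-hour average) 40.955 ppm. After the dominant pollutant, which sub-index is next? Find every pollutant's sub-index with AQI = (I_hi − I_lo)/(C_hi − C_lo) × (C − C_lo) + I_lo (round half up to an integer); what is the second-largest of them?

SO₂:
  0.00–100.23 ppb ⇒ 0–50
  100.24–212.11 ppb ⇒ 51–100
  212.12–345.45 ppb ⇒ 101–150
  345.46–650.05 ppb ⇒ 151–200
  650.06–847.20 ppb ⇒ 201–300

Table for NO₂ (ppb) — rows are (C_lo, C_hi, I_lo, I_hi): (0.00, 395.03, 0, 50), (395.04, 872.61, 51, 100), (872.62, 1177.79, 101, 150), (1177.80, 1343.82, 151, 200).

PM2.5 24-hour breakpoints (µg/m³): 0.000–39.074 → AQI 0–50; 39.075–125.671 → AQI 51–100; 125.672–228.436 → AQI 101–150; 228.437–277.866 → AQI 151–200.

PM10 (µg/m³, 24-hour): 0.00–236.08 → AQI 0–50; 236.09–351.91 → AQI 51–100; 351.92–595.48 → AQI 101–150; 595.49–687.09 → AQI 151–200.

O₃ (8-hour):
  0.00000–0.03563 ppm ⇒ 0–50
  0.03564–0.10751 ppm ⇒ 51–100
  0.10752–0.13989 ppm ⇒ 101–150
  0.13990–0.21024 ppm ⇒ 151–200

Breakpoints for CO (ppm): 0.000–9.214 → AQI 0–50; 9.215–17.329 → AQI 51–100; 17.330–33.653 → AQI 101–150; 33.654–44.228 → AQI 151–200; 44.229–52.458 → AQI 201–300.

SO₂: row 345.46–650.05 (AQI 151–200). (200−151)·(620.67−345.46)/(650.05−345.46) + 151 = 49·275.21/304.59 + 151 ≈ 195.27 → 195.
NO₂: 844.85 lies in 395.04–872.61, so I_lo=51, I_hi=100, C_lo=395.04, C_hi=872.61.
(100−51)/(872.61−395.04) × (844.85−395.04) + 51 = 49/477.57 × 449.81 + 51 ≈ 97.15 → 97.
PM2.5: 178.363 lies in 125.672–228.436, so I_lo=101, I_hi=150, C_lo=125.672, C_hi=228.436.
(150−101)/(228.436−125.672) × (178.363−125.672) + 101 = 49/102.764 × 52.691 + 101 ≈ 126.12 → 126.
PM10: 664.35 ∈ [595.49, 687.09] ↔ index [151, 200].
151 + (664.35−595.49)·(200−151)/(687.09−595.49) = 151 + 68.86·49/91.60 ≈ 187.84, so AQI = 188.
O₃: 0.08572 lies in 0.03564–0.10751, so I_lo=51, I_hi=100, C_lo=0.03564, C_hi=0.10751.
(100−51)/(0.10751−0.03564) × (0.08572−0.03564) + 51 = 49/0.07187 × 0.05008 + 51 ≈ 85.14 → 85.
CO: 40.955 lies in 33.654–44.228, so I_lo=151, I_hi=200, C_lo=33.654, C_hi=44.228.
(200−151)/(44.228−33.654) × (40.955−33.654) + 151 = 49/10.574 × 7.301 + 151 ≈ 184.83 → 185.
Sub-indices: SO₂→195, NO₂→97, PM2.5→126, PM10→188, O₃→85, CO→185. Ranked high→low: 195, 188, 185, 126, 97, 85. Second-highest sub-index = 188.

188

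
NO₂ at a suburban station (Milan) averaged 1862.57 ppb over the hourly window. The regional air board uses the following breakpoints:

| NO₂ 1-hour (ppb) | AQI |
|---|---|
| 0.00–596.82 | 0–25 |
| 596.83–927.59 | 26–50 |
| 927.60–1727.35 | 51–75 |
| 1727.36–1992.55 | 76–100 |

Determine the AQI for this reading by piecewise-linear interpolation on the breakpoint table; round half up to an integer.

NO₂ 1862.57: bracket 1727.36–1992.55 → index 76–100; slope 24/265.19, offset 135.21.
AQI = 76 + 24/265.19·135.21 ≈ 88.24 ⇒ 88.

88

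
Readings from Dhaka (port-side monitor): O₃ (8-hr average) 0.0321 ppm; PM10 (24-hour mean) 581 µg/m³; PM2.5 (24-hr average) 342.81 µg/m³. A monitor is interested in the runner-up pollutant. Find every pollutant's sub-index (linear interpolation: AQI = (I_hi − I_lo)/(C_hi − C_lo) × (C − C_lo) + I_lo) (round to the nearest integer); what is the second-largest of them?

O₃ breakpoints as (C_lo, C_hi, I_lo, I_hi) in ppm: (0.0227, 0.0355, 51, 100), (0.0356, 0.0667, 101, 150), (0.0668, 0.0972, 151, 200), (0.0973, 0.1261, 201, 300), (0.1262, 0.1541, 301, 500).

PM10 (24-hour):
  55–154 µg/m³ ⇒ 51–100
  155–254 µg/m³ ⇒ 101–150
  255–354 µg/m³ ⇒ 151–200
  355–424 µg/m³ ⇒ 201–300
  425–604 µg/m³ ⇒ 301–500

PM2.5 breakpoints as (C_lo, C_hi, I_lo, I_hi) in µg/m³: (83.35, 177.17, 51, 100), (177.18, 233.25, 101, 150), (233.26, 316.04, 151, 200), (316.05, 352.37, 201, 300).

274

O₃: 0.0321 lies in 0.0227–0.0355, so I_lo=51, I_hi=100, C_lo=0.0227, C_hi=0.0355.
(100−51)/(0.0355−0.0227) × (0.0321−0.0227) + 51 = 49/0.0128 × 0.0094 + 51 ≈ 86.98 → 87.
PM10: 581 lies in 425–604, so I_lo=301, I_hi=500, C_lo=425, C_hi=604.
(500−301)/(604−425) × (581−425) + 301 = 199/179 × 156 + 301 ≈ 474.43 → 474.
PM2.5 342.81: bracket 316.05–352.37 → index 201–300; slope 99/36.32, offset 26.76.
AQI = 201 + 99/36.32·26.76 ≈ 273.94 ⇒ 274.
Sub-indices: O₃→87, PM10→474, PM2.5→274. Ranked high→low: 474, 274, 87. Second-highest sub-index = 274.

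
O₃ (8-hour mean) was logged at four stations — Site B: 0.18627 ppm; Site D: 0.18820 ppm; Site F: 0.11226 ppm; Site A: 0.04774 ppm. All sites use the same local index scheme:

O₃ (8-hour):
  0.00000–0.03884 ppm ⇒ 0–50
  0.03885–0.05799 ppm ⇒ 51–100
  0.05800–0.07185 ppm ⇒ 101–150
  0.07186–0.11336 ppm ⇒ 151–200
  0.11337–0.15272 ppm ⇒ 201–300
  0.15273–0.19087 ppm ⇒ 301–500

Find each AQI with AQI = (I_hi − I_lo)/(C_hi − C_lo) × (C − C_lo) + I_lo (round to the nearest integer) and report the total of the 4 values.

1235

Site B 0.18627: bracket 0.15273–0.19087 → index 301–500; slope 199/0.03814, offset 0.03354.
AQI = 301 + 199/0.03814·0.03354 ≈ 476.00 ⇒ 476.
Site D: 0.18820 lies in 0.15273–0.19087, so I_lo=301, I_hi=500, C_lo=0.15273, C_hi=0.19087.
(500−301)/(0.19087−0.15273) × (0.18820−0.15273) + 301 = 199/0.03814 × 0.03547 + 301 ≈ 486.07 → 486.
Site F: 0.11226 ∈ [0.07186, 0.11336] ↔ index [151, 200].
151 + (0.11226−0.07186)·(200−151)/(0.11336−0.07186) = 151 + 0.04040·49/0.04150 ≈ 198.70, so AQI = 199.
Site A 0.04774: bracket 0.03885–0.05799 → index 51–100; slope 49/0.01914, offset 0.00889.
AQI = 51 + 49/0.01914·0.00889 ≈ 73.76 ⇒ 74.
AQIs: Site B=476, Site D=486, Site F=199, Site A=74. Sum = 476 + 486 + 199 + 74 = 1235.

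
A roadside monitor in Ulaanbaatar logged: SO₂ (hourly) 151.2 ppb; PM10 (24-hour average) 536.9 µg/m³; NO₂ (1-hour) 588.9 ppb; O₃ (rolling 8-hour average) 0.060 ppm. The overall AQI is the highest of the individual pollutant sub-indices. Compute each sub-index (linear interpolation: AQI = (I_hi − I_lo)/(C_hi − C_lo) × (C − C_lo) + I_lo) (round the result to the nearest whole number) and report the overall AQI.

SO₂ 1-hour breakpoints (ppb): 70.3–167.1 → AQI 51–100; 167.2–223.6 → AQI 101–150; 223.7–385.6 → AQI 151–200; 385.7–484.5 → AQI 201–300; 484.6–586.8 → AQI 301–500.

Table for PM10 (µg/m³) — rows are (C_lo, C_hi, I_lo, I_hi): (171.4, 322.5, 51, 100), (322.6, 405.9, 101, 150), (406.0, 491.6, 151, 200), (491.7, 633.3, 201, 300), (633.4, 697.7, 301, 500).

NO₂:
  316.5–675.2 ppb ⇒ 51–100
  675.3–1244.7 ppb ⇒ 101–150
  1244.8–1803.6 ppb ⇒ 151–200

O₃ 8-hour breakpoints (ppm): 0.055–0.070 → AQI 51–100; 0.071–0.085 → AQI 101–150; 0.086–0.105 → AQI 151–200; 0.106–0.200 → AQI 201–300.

SO₂: 151.2 ∈ [70.3, 167.1] ↔ index [51, 100].
51 + (151.2−70.3)·(100−51)/(167.1−70.3) = 51 + 80.9·49/96.8 ≈ 91.95, so AQI = 92.
PM10 536.9: bracket 491.7–633.3 → index 201–300; slope 99/141.6, offset 45.2.
AQI = 201 + 99/141.6·45.2 ≈ 232.60 ⇒ 233.
NO₂: 588.9 lies in 316.5–675.2, so I_lo=51, I_hi=100, C_lo=316.5, C_hi=675.2.
(100−51)/(675.2−316.5) × (588.9−316.5) + 51 = 49/358.7 × 272.4 + 51 ≈ 88.21 → 88.
O₃: 0.060 lies in 0.055–0.070, so I_lo=51, I_hi=100, C_lo=0.055, C_hi=0.070.
(100−51)/(0.070−0.055) × (0.060−0.055) + 51 = 49/0.015 × 0.005 + 51 ≈ 67.33 → 67.
Sub-indices: SO₂→92, PM10→233, NO₂→88, O₃→67. Overall AQI = max = 233; dominant pollutant is PM10.
AQI 233: Very Unhealthy.

233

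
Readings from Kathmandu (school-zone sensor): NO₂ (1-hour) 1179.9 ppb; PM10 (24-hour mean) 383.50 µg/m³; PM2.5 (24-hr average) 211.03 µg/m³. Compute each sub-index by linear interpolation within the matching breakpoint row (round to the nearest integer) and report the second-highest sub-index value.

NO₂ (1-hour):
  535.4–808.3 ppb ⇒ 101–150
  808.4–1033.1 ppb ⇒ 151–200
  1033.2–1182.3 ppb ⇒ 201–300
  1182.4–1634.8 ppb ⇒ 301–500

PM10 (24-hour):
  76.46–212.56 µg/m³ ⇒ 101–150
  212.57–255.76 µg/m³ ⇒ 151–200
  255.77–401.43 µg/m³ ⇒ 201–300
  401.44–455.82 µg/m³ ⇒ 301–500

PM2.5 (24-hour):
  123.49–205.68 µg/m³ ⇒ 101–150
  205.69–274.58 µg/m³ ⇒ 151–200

NO₂: 1179.9 lies in 1033.2–1182.3, so I_lo=201, I_hi=300, C_lo=1033.2, C_hi=1182.3.
(300−201)/(1182.3−1033.2) × (1179.9−1033.2) + 201 = 99/149.1 × 146.7 + 201 ≈ 298.41 → 298.
PM10: 383.50 ∈ [255.77, 401.43] ↔ index [201, 300].
201 + (383.50−255.77)·(300−201)/(401.43−255.77) = 201 + 127.73·99/145.66 ≈ 287.81, so AQI = 288.
PM2.5 211.03: bracket 205.69–274.58 → index 151–200; slope 49/68.89, offset 5.34.
AQI = 151 + 49/68.89·5.34 ≈ 154.80 ⇒ 155.
Sub-indices: NO₂→298, PM10→288, PM2.5→155. Ranked high→low: 298, 288, 155. Second-highest sub-index = 288.

288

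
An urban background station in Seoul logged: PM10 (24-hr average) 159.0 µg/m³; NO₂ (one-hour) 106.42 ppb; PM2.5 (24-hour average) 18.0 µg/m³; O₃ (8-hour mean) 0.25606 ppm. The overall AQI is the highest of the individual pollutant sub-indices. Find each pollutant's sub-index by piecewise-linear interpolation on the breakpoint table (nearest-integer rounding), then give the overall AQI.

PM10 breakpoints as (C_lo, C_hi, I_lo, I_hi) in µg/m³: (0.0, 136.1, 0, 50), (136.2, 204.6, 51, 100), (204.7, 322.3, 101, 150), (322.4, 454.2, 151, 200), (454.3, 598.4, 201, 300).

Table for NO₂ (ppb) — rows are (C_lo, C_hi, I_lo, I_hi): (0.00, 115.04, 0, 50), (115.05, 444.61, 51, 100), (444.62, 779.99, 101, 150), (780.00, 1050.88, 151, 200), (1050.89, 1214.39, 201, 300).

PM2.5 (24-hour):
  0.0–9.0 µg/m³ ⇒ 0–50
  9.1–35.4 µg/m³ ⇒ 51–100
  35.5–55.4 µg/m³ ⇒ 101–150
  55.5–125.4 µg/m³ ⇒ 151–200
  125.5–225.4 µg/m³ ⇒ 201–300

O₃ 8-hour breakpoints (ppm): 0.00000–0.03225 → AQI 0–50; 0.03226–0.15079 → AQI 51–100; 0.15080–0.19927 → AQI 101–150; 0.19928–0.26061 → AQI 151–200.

196

PM10 159.0: bracket 136.2–204.6 → index 51–100; slope 49/68.4, offset 22.8.
AQI = 51 + 49/68.4·22.8 ≈ 67.33 ⇒ 67.
NO₂: 106.42 ∈ [0.00, 115.04] ↔ index [0, 50].
0 + (106.42−0.00)·(50−0)/(115.04−0.00) = 0 + 106.42·50/115.04 ≈ 46.25, so AQI = 46.
PM2.5: row 9.1–35.4 (AQI 51–100). (100−51)·(18.0−9.1)/(35.4−9.1) + 51 = 49·8.9/26.3 + 51 ≈ 67.58 → 68.
O₃: 0.25606 lies in 0.19928–0.26061, so I_lo=151, I_hi=200, C_lo=0.19928, C_hi=0.26061.
(200−151)/(0.26061−0.19928) × (0.25606−0.19928) + 151 = 49/0.06133 × 0.05678 + 151 ≈ 196.36 → 196.
Sub-indices: PM10→67, NO₂→46, PM2.5→68, O₃→196. Overall AQI = max = 196; dominant pollutant is O₃.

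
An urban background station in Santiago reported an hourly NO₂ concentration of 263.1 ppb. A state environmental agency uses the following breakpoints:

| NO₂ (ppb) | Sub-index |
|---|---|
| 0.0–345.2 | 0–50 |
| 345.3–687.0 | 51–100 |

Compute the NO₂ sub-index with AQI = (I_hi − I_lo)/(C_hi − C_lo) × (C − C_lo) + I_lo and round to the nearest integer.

38

NO₂: row 0.0–345.2 (AQI 0–50). (50−0)·(263.1−0.0)/(345.2−0.0) + 0 = 50·263.1/345.2 + 0 ≈ 38.11 → 38.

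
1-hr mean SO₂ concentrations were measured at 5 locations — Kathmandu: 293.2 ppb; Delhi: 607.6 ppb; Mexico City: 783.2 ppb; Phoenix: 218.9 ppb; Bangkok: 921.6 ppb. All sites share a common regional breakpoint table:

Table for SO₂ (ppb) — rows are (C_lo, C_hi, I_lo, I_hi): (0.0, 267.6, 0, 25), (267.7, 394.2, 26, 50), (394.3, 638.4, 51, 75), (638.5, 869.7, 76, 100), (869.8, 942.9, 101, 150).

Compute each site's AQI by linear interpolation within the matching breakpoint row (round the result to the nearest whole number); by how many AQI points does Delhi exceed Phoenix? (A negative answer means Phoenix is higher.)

52

Kathmandu 293.2: bracket 267.7–394.2 → index 26–50; slope 24/126.5, offset 25.5.
AQI = 26 + 24/126.5·25.5 ≈ 30.84 ⇒ 31.
Delhi 607.6: bracket 394.3–638.4 → index 51–75; slope 24/244.1, offset 213.3.
AQI = 51 + 24/244.1·213.3 ≈ 71.97 ⇒ 72.
Mexico City: 783.2 ∈ [638.5, 869.7] ↔ index [76, 100].
76 + (783.2−638.5)·(100−76)/(869.7−638.5) = 76 + 144.7·24/231.2 ≈ 91.02, so AQI = 91.
Phoenix: 218.9 lies in 0.0–267.6, so I_lo=0, I_hi=25, C_lo=0.0, C_hi=267.6.
(25−0)/(267.6−0.0) × (218.9−0.0) + 0 = 25/267.6 × 218.9 + 0 ≈ 20.45 → 20.
Bangkok 921.6: bracket 869.8–942.9 → index 101–150; slope 49/73.1, offset 51.8.
AQI = 101 + 49/73.1·51.8 ≈ 135.72 ⇒ 136.
AQIs: Kathmandu=31, Delhi=72, Mexico City=91, Phoenix=20, Bangkok=136. Delhi (72) − Phoenix (20) = 52.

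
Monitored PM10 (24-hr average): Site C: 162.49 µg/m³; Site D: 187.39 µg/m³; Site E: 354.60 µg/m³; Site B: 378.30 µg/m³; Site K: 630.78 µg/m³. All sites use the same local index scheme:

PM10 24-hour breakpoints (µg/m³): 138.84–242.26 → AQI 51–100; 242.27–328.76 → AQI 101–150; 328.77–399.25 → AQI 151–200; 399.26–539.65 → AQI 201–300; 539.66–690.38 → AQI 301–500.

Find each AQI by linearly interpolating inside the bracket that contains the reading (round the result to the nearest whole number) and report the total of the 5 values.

Site C: 162.49 ∈ [138.84, 242.26] ↔ index [51, 100].
51 + (162.49−138.84)·(100−51)/(242.26−138.84) = 51 + 23.65·49/103.42 ≈ 62.21, so AQI = 62.
Site D: row 138.84–242.26 (AQI 51–100). (100−51)·(187.39−138.84)/(242.26−138.84) + 51 = 49·48.55/103.42 + 51 ≈ 74.00 → 74.
Site E 354.60: bracket 328.77–399.25 → index 151–200; slope 49/70.48, offset 25.83.
AQI = 151 + 49/70.48·25.83 ≈ 168.96 ⇒ 169.
Site B 378.30: bracket 328.77–399.25 → index 151–200; slope 49/70.48, offset 49.53.
AQI = 151 + 49/70.48·49.53 ≈ 185.43 ⇒ 185.
Site K 630.78: bracket 539.66–690.38 → index 301–500; slope 199/150.72, offset 91.12.
AQI = 301 + 199/150.72·91.12 ≈ 421.31 ⇒ 421.
AQIs: Site C=62, Site D=74, Site E=169, Site B=185, Site K=421. Sum = 62 + 74 + 169 + 185 + 421 = 911.

911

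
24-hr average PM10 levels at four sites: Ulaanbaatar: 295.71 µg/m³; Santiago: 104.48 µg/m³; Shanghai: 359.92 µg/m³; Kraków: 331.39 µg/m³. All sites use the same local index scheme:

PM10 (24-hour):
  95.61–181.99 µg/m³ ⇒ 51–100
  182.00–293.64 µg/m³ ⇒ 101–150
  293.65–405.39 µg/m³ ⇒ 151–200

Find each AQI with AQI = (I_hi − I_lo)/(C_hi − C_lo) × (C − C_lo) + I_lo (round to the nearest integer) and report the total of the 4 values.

Ulaanbaatar: row 293.65–405.39 (AQI 151–200). (200−151)·(295.71−293.65)/(405.39−293.65) + 151 = 49·2.06/111.74 + 151 ≈ 151.90 → 152.
Santiago: row 95.61–181.99 (AQI 51–100). (100−51)·(104.48−95.61)/(181.99−95.61) + 51 = 49·8.87/86.38 + 51 ≈ 56.03 → 56.
Shanghai 359.92: bracket 293.65–405.39 → index 151–200; slope 49/111.74, offset 66.27.
AQI = 151 + 49/111.74·66.27 ≈ 180.06 ⇒ 180.
Kraków: 331.39 lies in 293.65–405.39, so I_lo=151, I_hi=200, C_lo=293.65, C_hi=405.39.
(200−151)/(405.39−293.65) × (331.39−293.65) + 151 = 49/111.74 × 37.74 + 151 ≈ 167.55 → 168.
AQIs: Ulaanbaatar=152, Santiago=56, Shanghai=180, Kraków=168. Sum = 152 + 56 + 180 + 168 = 556.

556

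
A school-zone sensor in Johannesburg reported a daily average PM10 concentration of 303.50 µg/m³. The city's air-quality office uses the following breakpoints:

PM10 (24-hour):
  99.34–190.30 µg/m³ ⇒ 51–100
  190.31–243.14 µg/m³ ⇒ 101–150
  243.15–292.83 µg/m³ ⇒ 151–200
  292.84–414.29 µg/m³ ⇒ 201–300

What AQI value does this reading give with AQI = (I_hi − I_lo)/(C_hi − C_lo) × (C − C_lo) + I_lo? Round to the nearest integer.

PM10: 303.50 lies in 292.84–414.29, so I_lo=201, I_hi=300, C_lo=292.84, C_hi=414.29.
(300−201)/(414.29−292.84) × (303.50−292.84) + 201 = 99/121.45 × 10.66 + 201 ≈ 209.69 → 210.

210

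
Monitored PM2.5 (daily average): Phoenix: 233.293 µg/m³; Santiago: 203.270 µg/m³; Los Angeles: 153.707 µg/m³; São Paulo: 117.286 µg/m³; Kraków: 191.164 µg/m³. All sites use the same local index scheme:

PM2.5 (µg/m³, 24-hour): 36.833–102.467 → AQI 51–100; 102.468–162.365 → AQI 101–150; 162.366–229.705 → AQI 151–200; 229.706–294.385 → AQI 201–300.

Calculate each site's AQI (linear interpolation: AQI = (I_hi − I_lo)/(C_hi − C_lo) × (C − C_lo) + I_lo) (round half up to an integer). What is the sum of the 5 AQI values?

Phoenix: 233.293 lies in 229.706–294.385, so I_lo=201, I_hi=300, C_lo=229.706, C_hi=294.385.
(300−201)/(294.385−229.706) × (233.293−229.706) + 201 = 99/64.679 × 3.587 + 201 ≈ 206.49 → 206.
Santiago: 203.270 lies in 162.366–229.705, so I_lo=151, I_hi=200, C_lo=162.366, C_hi=229.705.
(200−151)/(229.705−162.366) × (203.270−162.366) + 151 = 49/67.339 × 40.904 + 151 ≈ 180.76 → 181.
Los Angeles: 153.707 lies in 102.468–162.365, so I_lo=101, I_hi=150, C_lo=102.468, C_hi=162.365.
(150−101)/(162.365−102.468) × (153.707−102.468) + 101 = 49/59.897 × 51.239 + 101 ≈ 142.92 → 143.
São Paulo 117.286: bracket 102.468–162.365 → index 101–150; slope 49/59.897, offset 14.818.
AQI = 101 + 49/59.897·14.818 ≈ 113.12 ⇒ 113.
Kraków: 191.164 lies in 162.366–229.705, so I_lo=151, I_hi=200, C_lo=162.366, C_hi=229.705.
(200−151)/(229.705−162.366) × (191.164−162.366) + 151 = 49/67.339 × 28.798 + 151 ≈ 171.96 → 172.
AQIs: Phoenix=206, Santiago=181, Los Angeles=143, São Paulo=113, Kraków=172. Sum = 206 + 181 + 143 + 113 + 172 = 815.

815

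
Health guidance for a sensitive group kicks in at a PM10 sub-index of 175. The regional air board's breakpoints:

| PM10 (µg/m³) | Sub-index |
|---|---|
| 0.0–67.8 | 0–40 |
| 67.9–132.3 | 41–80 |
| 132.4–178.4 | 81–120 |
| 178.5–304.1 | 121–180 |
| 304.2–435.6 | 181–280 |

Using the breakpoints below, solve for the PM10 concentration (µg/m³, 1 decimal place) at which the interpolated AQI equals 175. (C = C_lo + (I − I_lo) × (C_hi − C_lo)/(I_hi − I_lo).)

293.5

AQI 175 lies in the 121–180 band, which corresponds to 178.5–304.1 µg/m³.
C = 178.5 + (175−121)×(304.1−178.5)/(180−121) = 178.5 + 54×125.6/59 ≈ 293.456 µg/m³ → 293.5 µg/m³ to 1 dp.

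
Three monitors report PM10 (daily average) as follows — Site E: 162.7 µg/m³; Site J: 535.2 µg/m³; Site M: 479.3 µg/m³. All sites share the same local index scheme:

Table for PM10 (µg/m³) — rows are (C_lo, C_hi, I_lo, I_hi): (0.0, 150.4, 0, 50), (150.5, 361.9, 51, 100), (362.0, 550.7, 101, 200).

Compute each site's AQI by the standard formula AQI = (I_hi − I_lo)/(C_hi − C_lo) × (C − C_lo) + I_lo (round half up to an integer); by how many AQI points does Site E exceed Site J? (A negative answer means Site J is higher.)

-138

Site E: 162.7 lies in 150.5–361.9, so I_lo=51, I_hi=100, C_lo=150.5, C_hi=361.9.
(100−51)/(361.9−150.5) × (162.7−150.5) + 51 = 49/211.4 × 12.2 + 51 ≈ 53.83 → 54.
Site J: row 362.0–550.7 (AQI 101–200). (200−101)·(535.2−362.0)/(550.7−362.0) + 101 = 99·173.2/188.7 + 101 ≈ 191.87 → 192.
Site M 479.3: bracket 362.0–550.7 → index 101–200; slope 99/188.7, offset 117.3.
AQI = 101 + 99/188.7·117.3 ≈ 162.54 ⇒ 163.
AQIs: Site E=54, Site J=192, Site M=163. Site E (54) − Site J (192) = -138.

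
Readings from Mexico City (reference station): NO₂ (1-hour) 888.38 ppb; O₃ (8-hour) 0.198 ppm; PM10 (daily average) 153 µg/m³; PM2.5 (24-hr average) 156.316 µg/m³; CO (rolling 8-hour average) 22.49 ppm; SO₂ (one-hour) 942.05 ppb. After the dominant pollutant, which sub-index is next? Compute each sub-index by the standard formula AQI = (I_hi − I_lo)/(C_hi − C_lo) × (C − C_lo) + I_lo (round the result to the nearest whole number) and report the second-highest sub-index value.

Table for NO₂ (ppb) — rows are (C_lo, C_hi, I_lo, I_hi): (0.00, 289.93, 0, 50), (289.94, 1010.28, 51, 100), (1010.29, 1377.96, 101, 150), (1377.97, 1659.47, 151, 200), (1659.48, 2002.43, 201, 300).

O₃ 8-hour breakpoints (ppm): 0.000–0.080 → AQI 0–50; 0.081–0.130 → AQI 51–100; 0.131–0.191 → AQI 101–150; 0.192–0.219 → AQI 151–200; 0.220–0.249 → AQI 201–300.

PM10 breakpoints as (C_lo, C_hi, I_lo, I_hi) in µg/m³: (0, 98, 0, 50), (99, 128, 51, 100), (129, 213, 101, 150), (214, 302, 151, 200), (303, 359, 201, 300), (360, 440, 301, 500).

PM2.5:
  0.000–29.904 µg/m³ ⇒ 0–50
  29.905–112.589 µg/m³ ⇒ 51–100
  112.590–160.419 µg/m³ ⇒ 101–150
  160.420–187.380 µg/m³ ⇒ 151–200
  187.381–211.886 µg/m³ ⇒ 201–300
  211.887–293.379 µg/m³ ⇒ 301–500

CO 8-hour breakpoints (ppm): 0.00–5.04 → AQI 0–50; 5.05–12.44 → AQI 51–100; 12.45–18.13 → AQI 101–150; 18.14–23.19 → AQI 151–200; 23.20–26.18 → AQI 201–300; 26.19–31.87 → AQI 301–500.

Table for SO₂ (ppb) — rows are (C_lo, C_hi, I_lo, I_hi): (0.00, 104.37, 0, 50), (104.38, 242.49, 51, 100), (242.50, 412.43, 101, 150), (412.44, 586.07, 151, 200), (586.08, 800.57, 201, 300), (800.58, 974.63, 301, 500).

NO₂: 888.38 lies in 289.94–1010.28, so I_lo=51, I_hi=100, C_lo=289.94, C_hi=1010.28.
(100−51)/(1010.28−289.94) × (888.38−289.94) + 51 = 49/720.34 × 598.44 + 51 ≈ 91.71 → 92.
O₃: row 0.192–0.219 (AQI 151–200). (200−151)·(0.198−0.192)/(0.219−0.192) + 151 = 49·0.006/0.027 + 151 ≈ 161.89 → 162.
PM10: 153 lies in 129–213, so I_lo=101, I_hi=150, C_lo=129, C_hi=213.
(150−101)/(213−129) × (153−129) + 101 = 49/84 × 24 + 101 ≈ 115.00 → 115.
PM2.5: row 112.590–160.419 (AQI 101–150). (150−101)·(156.316−112.590)/(160.419−112.590) + 101 = 49·43.726/47.829 + 101 ≈ 145.80 → 146.
CO 22.49: bracket 18.14–23.19 → index 151–200; slope 49/5.05, offset 4.35.
AQI = 151 + 49/5.05·4.35 ≈ 193.21 ⇒ 193.
SO₂: row 800.58–974.63 (AQI 301–500). (500−301)·(942.05−800.58)/(974.63−800.58) + 301 = 199·141.47/174.05 + 301 ≈ 462.75 → 463.
Sub-indices: NO₂→92, O₃→162, PM10→115, PM2.5→146, CO→193, SO₂→463. Ranked high→low: 463, 193, 162, 146, 115, 92. Second-highest sub-index = 193.

193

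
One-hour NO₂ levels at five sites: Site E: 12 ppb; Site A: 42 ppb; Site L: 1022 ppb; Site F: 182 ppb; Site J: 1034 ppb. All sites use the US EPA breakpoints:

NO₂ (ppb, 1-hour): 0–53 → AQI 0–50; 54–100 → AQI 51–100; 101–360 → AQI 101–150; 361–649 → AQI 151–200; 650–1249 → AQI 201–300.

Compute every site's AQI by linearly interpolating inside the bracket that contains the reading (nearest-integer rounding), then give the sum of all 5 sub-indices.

693

Site E: 12 ∈ [0, 53] ↔ index [0, 50].
0 + (12−0)·(50−0)/(53−0) = 0 + 12·50/53 ≈ 11.32, so AQI = 11.
Site A 42: bracket 0–53 → index 0–50; slope 50/53, offset 42.
AQI = 0 + 50/53·42 ≈ 39.62 ⇒ 40.
Site L: row 650–1249 (AQI 201–300). (300−201)·(1022−650)/(1249−650) + 201 = 99·372/599 + 201 ≈ 262.48 → 262.
Site F: 182 ∈ [101, 360] ↔ index [101, 150].
101 + (182−101)·(150−101)/(360−101) = 101 + 81·49/259 ≈ 116.32, so AQI = 116.
Site J: 1034 ∈ [650, 1249] ↔ index [201, 300].
201 + (1034−650)·(300−201)/(1249−650) = 201 + 384·99/599 ≈ 264.47, so AQI = 264.
AQIs: Site E=11, Site A=40, Site L=262, Site F=116, Site J=264. Sum = 11 + 40 + 262 + 116 + 264 = 693.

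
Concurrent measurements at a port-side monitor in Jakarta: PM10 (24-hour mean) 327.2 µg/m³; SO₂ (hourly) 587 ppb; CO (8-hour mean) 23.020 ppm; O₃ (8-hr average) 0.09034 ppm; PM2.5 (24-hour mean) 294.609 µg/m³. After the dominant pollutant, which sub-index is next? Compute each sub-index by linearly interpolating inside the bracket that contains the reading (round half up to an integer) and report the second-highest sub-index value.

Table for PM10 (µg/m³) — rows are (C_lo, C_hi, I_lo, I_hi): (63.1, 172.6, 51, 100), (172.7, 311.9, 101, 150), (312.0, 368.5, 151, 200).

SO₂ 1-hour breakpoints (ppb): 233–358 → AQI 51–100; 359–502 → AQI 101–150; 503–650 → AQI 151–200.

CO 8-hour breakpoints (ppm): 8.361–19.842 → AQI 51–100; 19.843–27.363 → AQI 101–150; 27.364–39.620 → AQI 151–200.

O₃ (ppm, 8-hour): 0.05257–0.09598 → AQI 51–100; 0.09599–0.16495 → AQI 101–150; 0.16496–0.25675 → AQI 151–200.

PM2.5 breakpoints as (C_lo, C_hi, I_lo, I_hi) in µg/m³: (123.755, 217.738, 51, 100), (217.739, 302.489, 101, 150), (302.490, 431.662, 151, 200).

PM10 327.2: bracket 312.0–368.5 → index 151–200; slope 49/56.5, offset 15.2.
AQI = 151 + 49/56.5·15.2 ≈ 164.18 ⇒ 164.
SO₂: row 503–650 (AQI 151–200). (200−151)·(587−503)/(650−503) + 151 = 49·84/147 + 151 ≈ 179.00 → 179.
CO: 23.020 lies in 19.843–27.363, so I_lo=101, I_hi=150, C_lo=19.843, C_hi=27.363.
(150−101)/(27.363−19.843) × (23.020−19.843) + 101 = 49/7.520 × 3.177 + 101 ≈ 121.70 → 122.
O₃: row 0.05257–0.09598 (AQI 51–100). (100−51)·(0.09034−0.05257)/(0.09598−0.05257) + 51 = 49·0.03777/0.04341 + 51 ≈ 93.63 → 94.
PM2.5 294.609: bracket 217.739–302.489 → index 101–150; slope 49/84.750, offset 76.870.
AQI = 101 + 49/84.750·76.870 ≈ 145.44 ⇒ 145.
Sub-indices: PM10→164, SO₂→179, CO→122, O₃→94, PM2.5→145. Ranked high→low: 179, 164, 145, 122, 94. Second-highest sub-index = 164.

164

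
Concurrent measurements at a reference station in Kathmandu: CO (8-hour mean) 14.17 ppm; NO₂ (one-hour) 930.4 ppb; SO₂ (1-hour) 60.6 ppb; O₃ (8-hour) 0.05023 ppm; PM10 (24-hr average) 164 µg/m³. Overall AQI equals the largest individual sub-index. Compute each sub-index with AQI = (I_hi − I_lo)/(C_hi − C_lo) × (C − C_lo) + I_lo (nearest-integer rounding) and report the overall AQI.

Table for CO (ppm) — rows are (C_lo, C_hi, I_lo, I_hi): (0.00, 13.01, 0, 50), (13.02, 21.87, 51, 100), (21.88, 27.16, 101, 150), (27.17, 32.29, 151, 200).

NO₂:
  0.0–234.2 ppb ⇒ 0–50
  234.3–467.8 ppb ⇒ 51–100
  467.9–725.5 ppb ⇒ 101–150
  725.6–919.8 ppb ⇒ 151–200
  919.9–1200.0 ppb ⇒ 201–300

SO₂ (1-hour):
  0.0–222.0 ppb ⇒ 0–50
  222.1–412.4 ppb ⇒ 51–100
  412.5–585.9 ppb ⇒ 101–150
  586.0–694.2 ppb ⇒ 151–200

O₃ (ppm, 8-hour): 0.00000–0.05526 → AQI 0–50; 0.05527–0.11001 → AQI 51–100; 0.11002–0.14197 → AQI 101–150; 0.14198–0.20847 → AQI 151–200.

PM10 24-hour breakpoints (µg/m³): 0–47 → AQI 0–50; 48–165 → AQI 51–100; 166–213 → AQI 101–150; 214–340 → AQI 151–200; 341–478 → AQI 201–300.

205

CO: 14.17 ∈ [13.02, 21.87] ↔ index [51, 100].
51 + (14.17−13.02)·(100−51)/(21.87−13.02) = 51 + 1.15·49/8.85 ≈ 57.37, so AQI = 57.
NO₂: 930.4 ∈ [919.9, 1200.0] ↔ index [201, 300].
201 + (930.4−919.9)·(300−201)/(1200.0−919.9) = 201 + 10.5·99/280.1 ≈ 204.71, so AQI = 205.
SO₂: row 0.0–222.0 (AQI 0–50). (50−0)·(60.6−0.0)/(222.0−0.0) + 0 = 50·60.6/222.0 + 0 ≈ 13.65 → 14.
O₃ 0.05023: bracket 0.00000–0.05526 → index 0–50; slope 50/0.05526, offset 0.05023.
AQI = 0 + 50/0.05526·0.05023 ≈ 45.45 ⇒ 45.
PM10: 164 ∈ [48, 165] ↔ index [51, 100].
51 + (164−48)·(100−51)/(165−48) = 51 + 116·49/117 ≈ 99.58, so AQI = 100.
Sub-indices: CO→57, NO₂→205, SO₂→14, O₃→45, PM10→100. Overall AQI = max = 205; dominant pollutant is NO₂.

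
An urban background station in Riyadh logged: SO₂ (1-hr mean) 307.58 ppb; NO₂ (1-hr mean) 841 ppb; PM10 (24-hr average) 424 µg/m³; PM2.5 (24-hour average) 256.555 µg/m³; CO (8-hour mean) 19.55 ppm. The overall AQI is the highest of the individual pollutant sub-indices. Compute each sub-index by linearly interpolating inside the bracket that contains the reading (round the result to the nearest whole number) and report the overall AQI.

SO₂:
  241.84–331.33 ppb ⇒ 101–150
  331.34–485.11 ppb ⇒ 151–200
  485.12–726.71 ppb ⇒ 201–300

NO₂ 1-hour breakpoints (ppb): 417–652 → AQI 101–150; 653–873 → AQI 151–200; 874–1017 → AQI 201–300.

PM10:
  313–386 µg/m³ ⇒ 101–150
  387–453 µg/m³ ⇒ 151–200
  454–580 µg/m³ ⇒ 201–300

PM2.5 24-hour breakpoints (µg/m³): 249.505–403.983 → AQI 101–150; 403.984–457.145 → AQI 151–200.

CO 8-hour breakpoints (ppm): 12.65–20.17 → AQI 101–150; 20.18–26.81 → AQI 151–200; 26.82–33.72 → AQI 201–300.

193

SO₂: 307.58 lies in 241.84–331.33, so I_lo=101, I_hi=150, C_lo=241.84, C_hi=331.33.
(150−101)/(331.33−241.84) × (307.58−241.84) + 101 = 49/89.49 × 65.74 + 101 ≈ 137.00 → 137.
NO₂: 841 ∈ [653, 873] ↔ index [151, 200].
151 + (841−653)·(200−151)/(873−653) = 151 + 188·49/220 ≈ 192.87, so AQI = 193.
PM10: 424 ∈ [387, 453] ↔ index [151, 200].
151 + (424−387)·(200−151)/(453−387) = 151 + 37·49/66 ≈ 178.47, so AQI = 178.
PM2.5: 256.555 ∈ [249.505, 403.983] ↔ index [101, 150].
101 + (256.555−249.505)·(150−101)/(403.983−249.505) = 101 + 7.050·49/154.478 ≈ 103.24, so AQI = 103.
CO: row 12.65–20.17 (AQI 101–150). (150−101)·(19.55−12.65)/(20.17−12.65) + 101 = 49·6.90/7.52 + 101 ≈ 145.96 → 146.
Sub-indices: SO₂→137, NO₂→193, PM10→178, PM2.5→103, CO→146. Overall AQI = max = 193; dominant pollutant is NO₂.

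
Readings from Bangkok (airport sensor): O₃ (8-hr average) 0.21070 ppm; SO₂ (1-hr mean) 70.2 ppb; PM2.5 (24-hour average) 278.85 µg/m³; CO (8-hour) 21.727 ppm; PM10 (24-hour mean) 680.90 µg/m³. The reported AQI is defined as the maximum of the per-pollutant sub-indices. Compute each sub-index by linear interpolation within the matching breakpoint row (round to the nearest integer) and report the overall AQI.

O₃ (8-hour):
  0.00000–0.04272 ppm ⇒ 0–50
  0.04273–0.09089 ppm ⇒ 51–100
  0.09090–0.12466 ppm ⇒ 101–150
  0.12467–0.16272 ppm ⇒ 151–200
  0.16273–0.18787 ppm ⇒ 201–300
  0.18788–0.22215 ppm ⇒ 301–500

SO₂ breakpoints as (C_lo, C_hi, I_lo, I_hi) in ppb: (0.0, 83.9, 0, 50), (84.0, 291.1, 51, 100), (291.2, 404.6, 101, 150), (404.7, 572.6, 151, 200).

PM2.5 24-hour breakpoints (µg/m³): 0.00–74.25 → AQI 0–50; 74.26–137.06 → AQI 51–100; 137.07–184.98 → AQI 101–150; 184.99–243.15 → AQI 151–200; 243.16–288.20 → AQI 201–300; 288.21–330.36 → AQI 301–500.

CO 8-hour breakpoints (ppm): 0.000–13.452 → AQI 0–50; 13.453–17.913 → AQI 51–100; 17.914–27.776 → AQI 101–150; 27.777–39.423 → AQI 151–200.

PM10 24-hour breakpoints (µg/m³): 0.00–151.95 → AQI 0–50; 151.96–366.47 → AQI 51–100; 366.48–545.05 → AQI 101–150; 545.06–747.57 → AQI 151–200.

O₃: row 0.18788–0.22215 (AQI 301–500). (500−301)·(0.21070−0.18788)/(0.22215−0.18788) + 301 = 199·0.02282/0.03427 + 301 ≈ 433.51 → 434.
SO₂: 70.2 lies in 0.0–83.9, so I_lo=0, I_hi=50, C_lo=0.0, C_hi=83.9.
(50−0)/(83.9−0.0) × (70.2−0.0) + 0 = 50/83.9 × 70.2 + 0 ≈ 41.84 → 42.
PM2.5: row 243.16–288.20 (AQI 201–300). (300−201)·(278.85−243.16)/(288.20−243.16) + 201 = 99·35.69/45.04 + 201 ≈ 279.45 → 279.
CO: 21.727 ∈ [17.914, 27.776] ↔ index [101, 150].
101 + (21.727−17.914)·(150−101)/(27.776−17.914) = 101 + 3.813·49/9.862 ≈ 119.95, so AQI = 120.
PM10: row 545.06–747.57 (AQI 151–200). (200−151)·(680.90−545.06)/(747.57−545.06) + 151 = 49·135.84/202.51 + 151 ≈ 183.87 → 184.
Sub-indices: O₃→434, SO₂→42, PM2.5→279, CO→120, PM10→184. Overall AQI = max = 434; dominant pollutant is O₃.
AQI 434: Hazardous.

434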